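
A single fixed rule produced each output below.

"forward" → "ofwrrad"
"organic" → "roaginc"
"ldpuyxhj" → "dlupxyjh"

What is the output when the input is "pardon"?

In each case the input is transformed by: swap each adjacent pair of characters (1↔2, 3↔4, ...).
Applying that to "pardon" gives "apdrno".

apdrno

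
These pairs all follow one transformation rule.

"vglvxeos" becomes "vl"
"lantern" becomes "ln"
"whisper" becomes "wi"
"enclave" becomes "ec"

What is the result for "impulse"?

ip

The pattern: keep every other character starting from the first (positions 1st, 3rd, 5th, ...), then delete the last 2 characters.
On "impulse": the first step gives "iple", and the second then gives "ip".
(Check on "lantern": → "lnen" → "ln" ✓)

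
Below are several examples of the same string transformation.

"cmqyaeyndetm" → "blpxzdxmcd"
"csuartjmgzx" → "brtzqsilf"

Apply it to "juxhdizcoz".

itwgchyb

What's happening: delete the last 2 characters, then shift every letter 1 place backward in the alphabet (wrapping around).
Applying that to "juxhdizcoz" gives "itwgchyb".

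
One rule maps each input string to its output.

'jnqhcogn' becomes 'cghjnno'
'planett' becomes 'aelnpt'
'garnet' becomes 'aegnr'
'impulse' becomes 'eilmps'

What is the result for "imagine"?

Each output is the input with this applied: sort the characters into alphabetical order, then delete the last character.
Applying both steps to "imagine": "aegiimn", then "aegiim".

aegiim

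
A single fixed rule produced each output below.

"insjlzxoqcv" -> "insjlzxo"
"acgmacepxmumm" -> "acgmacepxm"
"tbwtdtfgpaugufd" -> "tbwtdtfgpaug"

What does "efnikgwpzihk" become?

What's happening: delete the last 3 characters.
"efnikgwpzihk" → "efnikgwpz".

efnikgwpz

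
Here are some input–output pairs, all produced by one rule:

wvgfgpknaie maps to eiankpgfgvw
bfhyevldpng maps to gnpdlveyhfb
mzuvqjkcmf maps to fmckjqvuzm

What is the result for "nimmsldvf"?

Rule — reverse the string.
Doing the same to "nimmsldvf": "fvdlsmmin".

fvdlsmmin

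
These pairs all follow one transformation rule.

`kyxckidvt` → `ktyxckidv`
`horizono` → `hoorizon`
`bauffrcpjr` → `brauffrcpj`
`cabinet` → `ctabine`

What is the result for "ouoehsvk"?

okuoehsv

The rule is to swap the first and last characters, then move the last character to the front.
Starting from "ouoehsvk": after the first operation, "kuoehsvo"; after the second, "okuoehsv".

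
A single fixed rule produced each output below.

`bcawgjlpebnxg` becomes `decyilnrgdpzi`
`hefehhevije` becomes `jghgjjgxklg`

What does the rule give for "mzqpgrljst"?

obsritnluv

Rule — shift every letter 2 places forward in the alphabet (wrapping around).
For "mzqpgrljst" the result is "obsritnluv".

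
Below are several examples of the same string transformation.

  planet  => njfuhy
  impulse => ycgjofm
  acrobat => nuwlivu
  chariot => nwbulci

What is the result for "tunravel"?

fnohlupy

The pattern: shift every letter 6 places backward in the alphabet (wrapping around), then move the last character to the front.
Working it through for "tunravel": intermediate "nohlupyf", final "fnohlupy".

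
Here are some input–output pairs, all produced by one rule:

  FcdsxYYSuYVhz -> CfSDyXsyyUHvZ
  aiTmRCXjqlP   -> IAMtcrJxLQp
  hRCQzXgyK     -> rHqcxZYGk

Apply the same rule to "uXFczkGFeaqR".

xUCfKZfgAErQ

Looking at the pairs, the operation is to flip the case of every letter, then swap each adjacent pair of characters (1↔2, 3↔4, ...).
On "uXFczkGFeaqR": the first step gives "UxfCZKgfEAQr", and the second then gives "xUCfKZfgAErQ".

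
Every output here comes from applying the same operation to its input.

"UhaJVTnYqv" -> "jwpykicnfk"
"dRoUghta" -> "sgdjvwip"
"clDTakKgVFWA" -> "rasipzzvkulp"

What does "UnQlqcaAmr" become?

In each case the input is transformed by: shift every letter 11 places backward in the alphabet (wrapping around), then convert every letter to lowercase.
On "UnQlqcaAmr": the first step gives "JcFafrpPbg", and the second then gives "jcfafrppbg".

jcfafrppbg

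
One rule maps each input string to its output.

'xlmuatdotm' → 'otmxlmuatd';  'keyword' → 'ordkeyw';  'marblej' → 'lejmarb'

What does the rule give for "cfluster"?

tercflus

Rule — move the last 3 characters to the front (rotate right by 3).
On "cfluster" that produces "tercflus".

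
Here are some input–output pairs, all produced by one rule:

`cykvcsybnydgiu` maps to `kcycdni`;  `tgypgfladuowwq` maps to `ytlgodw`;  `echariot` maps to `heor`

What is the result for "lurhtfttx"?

rlttx

The pattern: keep every other character starting from the first (positions 1st, 3rd, 5th, ...), then swap each adjacent pair of characters (1↔2, 3↔4, ...).
Working it through for "lurhtfttx": intermediate "lrttx", final "rlttx".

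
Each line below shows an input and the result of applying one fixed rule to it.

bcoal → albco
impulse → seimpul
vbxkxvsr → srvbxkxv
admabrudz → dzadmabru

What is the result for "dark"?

rkda

Each output is the input with this applied: move the last 2 characters to the front (rotate right by 2).
Applying that to "dark" gives "rkda".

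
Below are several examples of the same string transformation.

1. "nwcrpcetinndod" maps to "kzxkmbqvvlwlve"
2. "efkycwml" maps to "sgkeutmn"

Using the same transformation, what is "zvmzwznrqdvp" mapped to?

uhehvzyldxhd

The transformation: shift every letter 8 places forward in the alphabet (wrapping around), then move the first 2 characters to the end (rotate left by 2).
Applying both steps to "zvmzwznrqdvp": "hduhehvzyldx", then "uhehvzyldxhd".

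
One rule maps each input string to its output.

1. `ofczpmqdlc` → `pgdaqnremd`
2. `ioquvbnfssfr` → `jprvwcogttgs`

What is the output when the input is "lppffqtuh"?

mqqggruvi

Rule — shift every letter 1 place forward in the alphabet (wrapping around).
Applying that to "lppffqtuh" gives "mqqggruvi".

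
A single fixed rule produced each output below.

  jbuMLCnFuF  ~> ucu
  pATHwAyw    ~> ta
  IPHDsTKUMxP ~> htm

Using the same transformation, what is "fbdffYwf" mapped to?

Looking at the pairs, the operation is to keep one character in every 3, starting at position 3 (positions 3rd, 6th, 9th, ...), then convert every letter to lowercase.
On "fbdffYwf": the first step gives "dY", and the second then gives "dy".

dy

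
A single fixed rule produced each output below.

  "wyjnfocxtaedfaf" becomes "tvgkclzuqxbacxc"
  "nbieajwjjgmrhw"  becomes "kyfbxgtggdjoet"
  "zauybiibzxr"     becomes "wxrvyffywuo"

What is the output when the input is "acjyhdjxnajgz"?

xzgveagukxgdw

Rule — shift every letter 3 places backward in the alphabet (wrapping around).
So "acjyhdjxnajgz" becomes "xzgveagukxgdw".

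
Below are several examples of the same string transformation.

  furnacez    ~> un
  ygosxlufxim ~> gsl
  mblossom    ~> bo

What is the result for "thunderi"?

The rule is to keep every other character starting from the second (positions 2nd, 4th, 6th, ...), then delete the last 2 characters.
For "thunderi", step one produces "hnei"; step two turns that into "hn".

hn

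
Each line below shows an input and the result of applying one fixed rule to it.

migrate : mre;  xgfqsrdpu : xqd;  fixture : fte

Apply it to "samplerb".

spr

Rule — keep one character in every 3, starting at position 1 (positions 1st, 4th, 7th, ...).
So "samplerb" becomes "spr".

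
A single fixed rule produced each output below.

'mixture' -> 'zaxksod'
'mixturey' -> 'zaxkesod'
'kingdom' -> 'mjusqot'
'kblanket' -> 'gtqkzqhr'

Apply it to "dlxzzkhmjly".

The transformation: move the first 3 characters to the end (rotate left by 3), then shift every letter 6 places forward in the alphabet (wrapping around).
For "dlxzzkhmjly", step one produces "zzkhmjlydlx"; step two turns that into "ffqnsprejrd".
(Check on "mixturey": → "tureymix" → "zaxkesod" ✓)

ffqnsprejrd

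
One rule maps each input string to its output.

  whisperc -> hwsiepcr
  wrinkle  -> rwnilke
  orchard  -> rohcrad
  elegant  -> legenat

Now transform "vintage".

In each case the input is transformed by: swap each adjacent pair of characters (1↔2, 3↔4, ...).
"vintage" → "ivtngae".

ivtngae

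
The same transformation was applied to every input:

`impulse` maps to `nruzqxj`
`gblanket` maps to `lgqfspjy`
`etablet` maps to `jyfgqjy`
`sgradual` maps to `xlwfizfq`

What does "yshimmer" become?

dxmnrrjw

The rule is to shift every letter 5 places forward in the alphabet (wrapping around).
"yshimmer" → "dxmnrrjw".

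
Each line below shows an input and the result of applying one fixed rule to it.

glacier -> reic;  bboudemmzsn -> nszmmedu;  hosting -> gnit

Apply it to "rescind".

dnic

Each output is the input with this applied: reverse the string, then delete the last 3 characters.
"rescind" → "dnicser" → "dnic".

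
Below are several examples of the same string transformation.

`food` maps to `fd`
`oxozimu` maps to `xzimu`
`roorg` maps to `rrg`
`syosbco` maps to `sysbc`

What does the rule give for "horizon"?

The transformation: remove every "o".
On "horizon" that produces "hrizn".

hrizn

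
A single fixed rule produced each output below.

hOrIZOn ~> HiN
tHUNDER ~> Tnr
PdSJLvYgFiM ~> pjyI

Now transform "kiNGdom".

KgM

Each output is the input with this applied: keep one character in every 3, starting at position 1 (positions 1st, 4th, 7th, ...), then flip the case of every letter.
On "kiNGdom": the first step gives "kGm", and the second then gives "KgM".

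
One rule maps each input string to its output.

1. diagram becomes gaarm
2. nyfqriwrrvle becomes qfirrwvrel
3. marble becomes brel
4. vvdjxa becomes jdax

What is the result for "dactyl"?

The transformation: swap each adjacent pair of characters (1↔2, 3↔4, ...), then delete the first 2 characters.
For "dactyl", step one produces "adtcly"; step two turns that into "tcly".

tcly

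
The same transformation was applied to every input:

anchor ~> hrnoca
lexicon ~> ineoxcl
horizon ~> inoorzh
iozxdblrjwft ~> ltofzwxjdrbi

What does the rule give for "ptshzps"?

hstpszp

The transformation: take characters alternately from the front and the back (1st, last, 2nd, 2nd-last, ...), then swap the first and last characters.
Applying that to "ptshzps" gives "hstpszp".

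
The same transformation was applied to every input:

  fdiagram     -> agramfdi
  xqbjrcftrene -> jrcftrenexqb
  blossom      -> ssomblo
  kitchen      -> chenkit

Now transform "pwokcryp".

kcryppwo

The pattern: move the first 3 characters to the end (rotate left by 3).
Applying that to "pwokcryp" gives "kcryppwo".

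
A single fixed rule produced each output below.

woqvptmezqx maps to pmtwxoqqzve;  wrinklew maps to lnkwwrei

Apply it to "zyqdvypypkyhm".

yypzmyhqydkvp

Each output is the input with this applied: take characters alternately from the front and the back (1st, last, 2nd, 2nd-last, ...), then move the last 3 characters to the front (rotate right by 3).
On "zyqdvypypkyhm": the first step gives "zmyhqydkvpyyp", and the second then gives "yypzmyhqydkvp".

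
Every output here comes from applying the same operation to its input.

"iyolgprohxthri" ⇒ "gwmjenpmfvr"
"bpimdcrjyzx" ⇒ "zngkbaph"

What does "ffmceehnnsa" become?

ddkaccfl

The pattern: delete the last 3 characters, then shift every letter 2 places backward in the alphabet (wrapping around).
For "ffmceehnnsa", step one produces "ffmceehn"; step two turns that into "ddkaccfl".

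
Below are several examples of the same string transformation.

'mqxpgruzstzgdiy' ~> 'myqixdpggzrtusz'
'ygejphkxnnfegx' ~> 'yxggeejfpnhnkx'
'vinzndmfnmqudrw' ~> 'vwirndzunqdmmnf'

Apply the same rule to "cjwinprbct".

ctjcwbirnp

What's happening: take characters alternately from the front and the back (1st, last, 2nd, 2nd-last, ...).
For "cjwinprbct" the result is "ctjcwbirnp".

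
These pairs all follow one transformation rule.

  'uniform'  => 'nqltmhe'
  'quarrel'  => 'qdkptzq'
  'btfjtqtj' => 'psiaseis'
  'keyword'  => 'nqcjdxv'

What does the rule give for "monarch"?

The pattern: move the last 3 characters to the front (rotate right by 3), then shift every letter 1 place backward in the alphabet (wrapping around).
For "monarch", step one produces "rchmona"; step two turns that into "qbglnmz".
(Check on "keyword": → "ordkeyw" → "nqcjdxv" ✓)

qbglnmz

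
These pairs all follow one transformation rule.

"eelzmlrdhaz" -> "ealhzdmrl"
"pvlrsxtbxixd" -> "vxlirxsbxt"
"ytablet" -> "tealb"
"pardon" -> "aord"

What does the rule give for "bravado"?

rdaav

Looking at the pairs, the operation is to take characters alternately from the front and the back (1st, last, 2nd, 2nd-last, ...), then delete the first 2 characters.
On "bravado": the first step gives "bordaav", and the second then gives "rdaav".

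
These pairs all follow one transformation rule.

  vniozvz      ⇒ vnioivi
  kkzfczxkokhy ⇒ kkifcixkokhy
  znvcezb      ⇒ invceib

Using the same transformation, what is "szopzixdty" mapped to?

The transformation: replace every "z" with "i".
So "szopzixdty" becomes "siopiixdty".

siopiixdty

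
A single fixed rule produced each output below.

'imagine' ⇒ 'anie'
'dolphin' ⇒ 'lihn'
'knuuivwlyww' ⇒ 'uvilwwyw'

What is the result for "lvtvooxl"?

toolx

Rule — swap each adjacent pair of characters (1↔2, 3↔4, ...), then delete the first 3 characters.
For "lvtvooxl", step one produces "vlvtoolx"; step two turns that into "toolx".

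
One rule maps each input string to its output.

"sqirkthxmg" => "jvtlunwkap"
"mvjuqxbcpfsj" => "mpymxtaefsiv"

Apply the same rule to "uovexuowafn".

qxryhaxrzdi

The transformation: shift every letter 3 places forward in the alphabet (wrapping around), then move the last character to the front.
On "uovexuowafn" that produces "qxryhaxrzdi".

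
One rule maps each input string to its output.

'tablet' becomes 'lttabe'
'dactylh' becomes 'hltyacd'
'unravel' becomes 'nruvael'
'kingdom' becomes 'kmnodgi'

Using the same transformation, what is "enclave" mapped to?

elnvace

Each output is the input with this applied: sort the characters into alphabetical order, then move the first 3 characters to the end (rotate left by 3).
Doing the same to "enclave": "elnvace".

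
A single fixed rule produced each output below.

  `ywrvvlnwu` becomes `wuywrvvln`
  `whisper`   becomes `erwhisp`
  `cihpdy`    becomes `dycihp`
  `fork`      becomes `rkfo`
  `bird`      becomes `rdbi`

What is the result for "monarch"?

Each output is the input with this applied: move the last 2 characters to the front (rotate right by 2).
So "monarch" becomes "chmonar".

chmonar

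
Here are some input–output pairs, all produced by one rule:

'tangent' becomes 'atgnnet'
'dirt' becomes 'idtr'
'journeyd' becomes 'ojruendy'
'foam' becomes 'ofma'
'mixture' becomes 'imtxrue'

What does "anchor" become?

The transformation: swap each adjacent pair of characters (1↔2, 3↔4, ...).
So "anchor" becomes "nahcro".

nahcro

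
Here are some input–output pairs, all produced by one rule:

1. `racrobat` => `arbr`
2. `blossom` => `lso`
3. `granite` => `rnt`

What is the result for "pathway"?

The transformation: swap the first and last characters, then keep every other character starting from the second (positions 2nd, 4th, 6th, ...).
Starting from "pathway": after the first operation, "yathwap"; after the second, "aha".

aha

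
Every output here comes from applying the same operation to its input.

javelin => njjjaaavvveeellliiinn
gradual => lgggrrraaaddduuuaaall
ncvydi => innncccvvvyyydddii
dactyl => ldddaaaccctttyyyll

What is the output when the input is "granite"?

The transformation: repeat every character 3 times, then move the last character to the front.
On "granite": the first step gives "gggrrraaannniiittteee", and the second then gives "egggrrraaannniiitttee".

egggrrraaannniiitttee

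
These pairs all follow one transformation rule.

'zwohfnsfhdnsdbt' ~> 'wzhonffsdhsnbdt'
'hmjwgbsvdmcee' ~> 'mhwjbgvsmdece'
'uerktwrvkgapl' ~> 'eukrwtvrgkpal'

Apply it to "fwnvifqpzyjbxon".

wfvnfipqyzbjoxn

Looking at the pairs, the operation is to swap each adjacent pair of characters (1↔2, 3↔4, ...).
On "fwnvifqpzyjbxon" that produces "wfvnfipqyzbjoxn".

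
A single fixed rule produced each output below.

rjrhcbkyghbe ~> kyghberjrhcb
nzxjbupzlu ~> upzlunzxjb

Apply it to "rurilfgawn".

The pattern: swap the front and back halves of the string.
"rurilfgawn" → "fgawnruril".

fgawnruril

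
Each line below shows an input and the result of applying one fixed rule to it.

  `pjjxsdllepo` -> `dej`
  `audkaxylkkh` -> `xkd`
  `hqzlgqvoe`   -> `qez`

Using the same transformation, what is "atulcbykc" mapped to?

Looking at the pairs, the operation is to keep one character in every 3, starting at position 3 (positions 3rd, 6th, 9th, ...), then move the first character to the end.
Working it through for "atulcbykc": intermediate "ubc", final "bcu".

bcu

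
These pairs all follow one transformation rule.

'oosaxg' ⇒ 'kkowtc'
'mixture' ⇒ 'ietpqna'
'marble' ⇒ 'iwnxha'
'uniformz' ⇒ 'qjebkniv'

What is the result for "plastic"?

lhwopey

Rule — shift every letter 4 places backward in the alphabet (wrapping around).
So "plastic" becomes "lhwopey".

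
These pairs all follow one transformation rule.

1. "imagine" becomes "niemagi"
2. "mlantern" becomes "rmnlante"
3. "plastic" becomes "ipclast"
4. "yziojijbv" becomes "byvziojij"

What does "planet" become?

The transformation: swap the first and last characters, then move the last 2 characters to the front (rotate right by 2).
"planet" → "tlanep" → "eptlan".

eptlan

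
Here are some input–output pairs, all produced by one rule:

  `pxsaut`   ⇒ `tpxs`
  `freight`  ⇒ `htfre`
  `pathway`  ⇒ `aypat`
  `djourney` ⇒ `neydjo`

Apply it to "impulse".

seimp

Each output is the input with this applied: move the first 3 characters to the end (rotate left by 3), then delete the first 2 characters.
Working it through for "impulse": intermediate "ulseimp", final "seimp".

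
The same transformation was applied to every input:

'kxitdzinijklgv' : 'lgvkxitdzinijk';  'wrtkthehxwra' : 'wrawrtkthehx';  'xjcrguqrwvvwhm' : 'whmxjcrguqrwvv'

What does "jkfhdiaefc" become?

Each output is the input with this applied: move the last 3 characters to the front (rotate right by 3).
"jkfhdiaefc" → "efcjkfhdia".

efcjkfhdia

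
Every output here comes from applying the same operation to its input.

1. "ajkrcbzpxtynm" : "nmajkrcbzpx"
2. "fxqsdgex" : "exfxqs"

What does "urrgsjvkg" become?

kgurrgs

In each case the input is transformed by: move the last 2 characters to the front (rotate right by 2), then delete the last 2 characters.
Working it through for "urrgsjvkg": intermediate "kgurrgsjv", final "kgurrgs".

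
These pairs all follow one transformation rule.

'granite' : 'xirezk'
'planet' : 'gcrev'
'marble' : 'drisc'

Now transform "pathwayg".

grkynrp

The rule is to delete the last character, then shift every letter 9 places backward in the alphabet (wrapping around).
Starting from "pathwayg": after the first operation, "pathway"; after the second, "grkynrp".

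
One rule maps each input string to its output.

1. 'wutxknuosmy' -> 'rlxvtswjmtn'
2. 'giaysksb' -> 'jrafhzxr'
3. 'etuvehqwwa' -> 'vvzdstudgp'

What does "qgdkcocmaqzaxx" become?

zwwpfcjbnblzpy

In each case the input is transformed by: move the last 3 characters to the front (rotate right by 3), then shift every letter 1 place backward in the alphabet (wrapping around).
Applying that to "qgdkcocmaqzaxx" gives "zwwpfcjbnblzpy".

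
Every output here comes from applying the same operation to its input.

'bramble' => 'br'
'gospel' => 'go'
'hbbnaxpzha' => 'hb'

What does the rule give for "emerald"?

In each case the input is transformed by: keep only the first 2 characters.
"emerald" → "em".

em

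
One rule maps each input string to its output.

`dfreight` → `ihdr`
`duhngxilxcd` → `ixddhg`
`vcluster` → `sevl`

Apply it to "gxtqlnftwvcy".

fwcgtl

The rule is to keep every other character starting from the first (positions 1st, 3rd, 5th, ...), then swap the front and back halves of the string.
For "gxtqlnftwvcy", step one produces "gtlfwc"; step two turns that into "fwcgtl".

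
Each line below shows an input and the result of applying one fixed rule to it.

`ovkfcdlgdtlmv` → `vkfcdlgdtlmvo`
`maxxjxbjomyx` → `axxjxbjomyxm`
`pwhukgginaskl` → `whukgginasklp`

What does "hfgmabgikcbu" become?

fgmabgikcbuh

In each case the input is transformed by: move the first character to the end.
For "hfgmabgikcbu" the result is "fgmabgikcbuh".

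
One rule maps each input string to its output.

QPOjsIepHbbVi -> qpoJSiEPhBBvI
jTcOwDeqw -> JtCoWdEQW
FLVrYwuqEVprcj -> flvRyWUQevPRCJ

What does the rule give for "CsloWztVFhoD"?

cSLOwZTvfHOd

The rule is to flip the case of every letter.
Doing the same to "CsloWztVFhoD": "cSLOwZTvfHOd".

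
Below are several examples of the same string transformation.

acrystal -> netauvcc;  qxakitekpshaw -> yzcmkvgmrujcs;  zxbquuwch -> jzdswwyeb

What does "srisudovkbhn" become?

ptkuwfqxmdju

The rule is to swap the first and last characters, then shift every letter 2 places forward in the alphabet (wrapping around).
Doing the same to "srisudovkbhn": "ptkuwfqxmdju".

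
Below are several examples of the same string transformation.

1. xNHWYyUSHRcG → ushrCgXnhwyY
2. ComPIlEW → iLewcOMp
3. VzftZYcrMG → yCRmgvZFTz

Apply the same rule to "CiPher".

HERcIp

The pattern: swap the front and back halves of the string, then flip the case of every letter.
"CiPher" → "herCiP" → "HERcIp".
(Check on "VzftZYcrMG": → "YcrMGVzftZ" → "yCRmgvZFTz" ✓)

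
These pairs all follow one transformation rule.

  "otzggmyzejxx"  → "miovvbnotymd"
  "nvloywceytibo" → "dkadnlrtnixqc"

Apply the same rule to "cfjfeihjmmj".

Each output is the input with this applied: swap the first and last characters, then shift every letter 11 places backward in the alphabet (wrapping around).
Applying that to "cfjfeihjmmj" gives "yuyutxwybbr".

yuyutxwybbr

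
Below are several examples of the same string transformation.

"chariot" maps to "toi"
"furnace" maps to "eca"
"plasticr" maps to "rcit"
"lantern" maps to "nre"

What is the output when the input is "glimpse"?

The pattern: take characters alternately from the front and the back (1st, last, 2nd, 2nd-last, ...), then keep every other character starting from the second (positions 2nd, 4th, 6th, ...).
Doing the same to "glimpse": "esp".
(Check on "lantern": → "lnarnet" → "nre" ✓)

esp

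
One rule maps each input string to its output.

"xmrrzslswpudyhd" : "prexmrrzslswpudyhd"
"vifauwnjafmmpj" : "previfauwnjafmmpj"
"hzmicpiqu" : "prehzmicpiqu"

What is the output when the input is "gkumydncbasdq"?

The rule is to prepend "pre".
Doing the same to "gkumydncbasdq": "pregkumydncbasdq".

pregkumydncbasdq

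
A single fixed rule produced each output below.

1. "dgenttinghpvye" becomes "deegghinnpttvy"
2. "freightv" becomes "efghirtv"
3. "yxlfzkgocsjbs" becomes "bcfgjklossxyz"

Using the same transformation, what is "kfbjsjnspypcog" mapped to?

bcfgjjknoppssy

Each output is the input with this applied: sort the characters into alphabetical order.
On "kfbjsjnspypcog" that produces "bcfgjjknoppssy".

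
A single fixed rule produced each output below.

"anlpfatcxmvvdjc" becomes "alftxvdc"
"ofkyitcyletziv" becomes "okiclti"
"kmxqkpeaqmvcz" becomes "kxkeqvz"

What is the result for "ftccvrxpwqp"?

fcvxwp

The rule is to keep every other character starting from the first (positions 1st, 3rd, 5th, ...).
Applying that to "ftccvrxpwqp" gives "fcvxwp".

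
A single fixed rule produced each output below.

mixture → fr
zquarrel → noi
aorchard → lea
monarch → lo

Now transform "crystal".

oq

Each output is the input with this applied: shift every letter 3 places backward in the alphabet (wrapping around), then keep one character in every 3, starting at position 2 (positions 2nd, 5th, 8th, ...).
Starting from "crystal": after the first operation, "zovpqxi"; after the second, "oq".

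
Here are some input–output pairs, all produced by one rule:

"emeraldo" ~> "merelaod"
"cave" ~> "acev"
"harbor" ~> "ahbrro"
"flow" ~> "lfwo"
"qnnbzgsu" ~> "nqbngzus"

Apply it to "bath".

abht

The pattern: swap each adjacent pair of characters (1↔2, 3↔4, ...).
Applying that to "bath" gives "abht".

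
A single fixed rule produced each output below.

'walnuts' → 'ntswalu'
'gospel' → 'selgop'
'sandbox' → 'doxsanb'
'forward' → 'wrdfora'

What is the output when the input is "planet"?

The pattern: move the last 3 characters to the front (rotate right by 3), then swap the first and last characters.
Working it through for "planet": intermediate "netpla", final "aetpln".
(Check on "gospel": → "pelgos" → "selgop" ✓)

aetpln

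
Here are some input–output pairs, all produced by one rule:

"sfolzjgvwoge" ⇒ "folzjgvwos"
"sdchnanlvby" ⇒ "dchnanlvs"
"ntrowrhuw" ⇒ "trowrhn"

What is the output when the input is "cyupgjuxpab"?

yupgjuxpc

Looking at the pairs, the operation is to delete the last 2 characters, then move the first character to the end.
Applying both steps to "cyupgjuxpab": "cyupgjuxp", then "yupgjuxpc".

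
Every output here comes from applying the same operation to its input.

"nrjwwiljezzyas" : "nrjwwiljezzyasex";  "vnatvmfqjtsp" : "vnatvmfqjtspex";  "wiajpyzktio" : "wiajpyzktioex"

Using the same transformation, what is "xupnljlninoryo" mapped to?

The pattern: append "ex".
Applying that to "xupnljlninoryo" gives "xupnljlninoryoex".

xupnljlninoryoex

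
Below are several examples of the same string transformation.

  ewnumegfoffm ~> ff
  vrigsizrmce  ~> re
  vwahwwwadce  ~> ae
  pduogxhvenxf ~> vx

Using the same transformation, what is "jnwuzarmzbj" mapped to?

Each output is the input with this applied: keep one character in every 3, starting at position 2 (positions 2nd, 5th, 8th, ...), then delete the first 2 characters.
On "jnwuzarmzbj": the first step gives "nzmj", and the second then gives "mj".
(Check on "ewnumegfoffm": → "wmff" → "ff" ✓)

mj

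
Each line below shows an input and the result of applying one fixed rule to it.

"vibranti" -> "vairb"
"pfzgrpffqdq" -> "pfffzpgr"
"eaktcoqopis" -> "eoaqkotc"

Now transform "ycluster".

yscul

Looking at the pairs, the operation is to delete the last 3 characters, then take characters alternately from the front and the back (1st, last, 2nd, 2nd-last, ...).
On "ycluster" that produces "yscul".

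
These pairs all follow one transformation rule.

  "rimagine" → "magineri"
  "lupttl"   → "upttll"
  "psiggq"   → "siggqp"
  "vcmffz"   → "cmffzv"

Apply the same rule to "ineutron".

eutronin

Rule — move the last 2 characters to the front (rotate right by 2), then swap the front and back halves of the string.
For "ineutron", step one produces "onineutr"; step two turns that into "eutronin".
(Check on "psiggq": → "gqpsig" → "siggqp" ✓)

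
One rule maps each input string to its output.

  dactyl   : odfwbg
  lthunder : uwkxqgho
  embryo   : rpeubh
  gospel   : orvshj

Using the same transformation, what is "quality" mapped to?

In each case the input is transformed by: shift every letter 3 places forward in the alphabet (wrapping around), then swap the first and last characters.
Starting from "quality": after the first operation, "txdolwb"; after the second, "bxdolwt".

bxdolwt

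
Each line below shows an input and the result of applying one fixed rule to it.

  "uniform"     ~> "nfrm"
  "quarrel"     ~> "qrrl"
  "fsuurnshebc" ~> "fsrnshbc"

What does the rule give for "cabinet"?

The transformation: remove every vowel.
Applying that to "cabinet" gives "cbnt".

cbnt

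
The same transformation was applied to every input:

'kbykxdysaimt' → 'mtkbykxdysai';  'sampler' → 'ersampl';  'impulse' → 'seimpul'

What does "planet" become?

etplan

Rule — move the last 2 characters to the front (rotate right by 2).
"planet" → "etplan".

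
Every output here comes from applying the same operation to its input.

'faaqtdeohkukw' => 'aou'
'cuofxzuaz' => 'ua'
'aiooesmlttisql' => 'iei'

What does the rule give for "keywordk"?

eo

Each output is the input with this applied: keep one character in every 3, starting at position 2 (positions 2nd, 5th, 8th, ...), then keep only the vowels.
So "keywordk" becomes "eo".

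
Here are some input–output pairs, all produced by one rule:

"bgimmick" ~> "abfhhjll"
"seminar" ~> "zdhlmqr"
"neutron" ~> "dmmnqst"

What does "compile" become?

bdhklno

The rule is to sort the characters into alphabetical order, then shift every letter 1 place backward in the alphabet (wrapping around).
For "compile", step one produces "ceilmop"; step two turns that into "bdhklno".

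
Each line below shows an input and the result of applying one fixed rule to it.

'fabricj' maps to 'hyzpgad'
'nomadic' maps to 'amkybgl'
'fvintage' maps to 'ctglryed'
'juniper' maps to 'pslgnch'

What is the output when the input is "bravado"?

The transformation: shift every letter 2 places backward in the alphabet (wrapping around), then swap the first and last characters.
For "bravado", step one produces "zpytybm"; step two turns that into "mpytybz".

mpytybz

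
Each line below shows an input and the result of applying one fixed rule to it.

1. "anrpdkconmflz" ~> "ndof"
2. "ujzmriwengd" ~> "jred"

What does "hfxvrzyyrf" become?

fry

The rule is to keep one character in every 3, starting at position 2 (positions 2nd, 5th, 8th, ...).
Applying that to "hfxvrzyyrf" gives "fry".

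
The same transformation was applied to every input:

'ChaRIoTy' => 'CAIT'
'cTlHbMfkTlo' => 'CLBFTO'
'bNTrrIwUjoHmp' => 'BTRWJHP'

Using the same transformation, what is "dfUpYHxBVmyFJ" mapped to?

DUYXVYJ

In each case the input is transformed by: keep every other character starting from the first (positions 1st, 3rd, 5th, ...), then convert every letter to uppercase.
Doing the same to "dfUpYHxBVmyFJ": "DUYXVYJ".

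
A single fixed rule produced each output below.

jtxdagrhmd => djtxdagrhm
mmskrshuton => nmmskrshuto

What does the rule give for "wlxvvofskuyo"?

owlxvvofskuy

Rule — move the last character to the front.
Applying that to "wlxvvofskuyo" gives "owlxvvofskuy".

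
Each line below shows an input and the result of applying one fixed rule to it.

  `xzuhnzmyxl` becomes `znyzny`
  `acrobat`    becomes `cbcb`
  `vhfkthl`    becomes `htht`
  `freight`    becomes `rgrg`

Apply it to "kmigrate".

mremre

The transformation: keep one character in every 3, starting at position 2 (positions 2nd, 5th, 8th, ...), then write the whole string twice.
Doing the same to "kmigrate": "mremre".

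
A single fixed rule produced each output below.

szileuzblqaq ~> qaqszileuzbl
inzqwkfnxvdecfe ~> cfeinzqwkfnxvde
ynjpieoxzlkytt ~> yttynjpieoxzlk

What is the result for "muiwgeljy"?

Each output is the input with this applied: move the last 3 characters to the front (rotate right by 3).
Applying that to "muiwgeljy" gives "ljymuiwge".

ljymuiwge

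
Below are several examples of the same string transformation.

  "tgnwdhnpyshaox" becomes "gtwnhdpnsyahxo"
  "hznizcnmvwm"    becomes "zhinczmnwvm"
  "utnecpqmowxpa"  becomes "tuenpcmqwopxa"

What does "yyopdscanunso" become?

yyposdacunsno

In each case the input is transformed by: swap each adjacent pair of characters (1↔2, 3↔4, ...).
Doing the same to "yyopdscanunso": "yyposdacunsno".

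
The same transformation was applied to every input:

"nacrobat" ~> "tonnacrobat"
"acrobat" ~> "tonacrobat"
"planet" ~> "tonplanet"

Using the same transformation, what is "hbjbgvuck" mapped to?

tonhbjbgvuck

Rule — prepend "ton".
On "hbjbgvuck" that produces "tonhbjbgvuck".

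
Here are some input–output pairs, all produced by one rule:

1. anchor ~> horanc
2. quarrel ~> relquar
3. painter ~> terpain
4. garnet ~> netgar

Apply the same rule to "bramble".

blebram

Each output is the input with this applied: move the last 3 characters to the front (rotate right by 3).
Doing the same to "bramble": "blebram".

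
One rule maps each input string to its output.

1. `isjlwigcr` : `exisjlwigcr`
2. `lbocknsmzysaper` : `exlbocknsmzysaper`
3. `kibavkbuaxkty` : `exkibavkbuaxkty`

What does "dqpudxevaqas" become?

exdqpudxevaqas

Rule — prepend "ex".
"dqpudxevaqas" → "exdqpudxevaqas".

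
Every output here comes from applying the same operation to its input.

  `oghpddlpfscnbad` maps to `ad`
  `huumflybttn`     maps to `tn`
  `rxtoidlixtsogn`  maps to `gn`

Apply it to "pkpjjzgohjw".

The transformation: keep only the last 2 characters.
For "pkpjjzgohjw" the result is "jw".

jw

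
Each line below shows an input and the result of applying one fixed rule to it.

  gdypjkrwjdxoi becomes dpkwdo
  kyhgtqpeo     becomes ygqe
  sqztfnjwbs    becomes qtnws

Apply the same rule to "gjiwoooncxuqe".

jwonxq

Each output is the input with this applied: keep every other character starting from the second (positions 2nd, 4th, 6th, ...).
Doing the same to "gjiwoooncxuqe": "jwonxq".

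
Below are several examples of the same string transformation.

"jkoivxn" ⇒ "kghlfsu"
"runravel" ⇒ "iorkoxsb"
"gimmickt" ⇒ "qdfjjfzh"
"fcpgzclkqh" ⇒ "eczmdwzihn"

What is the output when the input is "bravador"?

oyoxsxal

Each output is the input with this applied: shift every letter 3 places backward in the alphabet (wrapping around), then move the last character to the front.
On "bravador": the first step gives "yoxsxalo", and the second then gives "oyoxsxal".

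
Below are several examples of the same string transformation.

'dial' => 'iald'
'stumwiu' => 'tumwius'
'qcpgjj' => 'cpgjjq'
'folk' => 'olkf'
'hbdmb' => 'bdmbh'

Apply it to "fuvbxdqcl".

uvbxdqclf

What's happening: move the first character to the end.
So "fuvbxdqcl" becomes "uvbxdqclf".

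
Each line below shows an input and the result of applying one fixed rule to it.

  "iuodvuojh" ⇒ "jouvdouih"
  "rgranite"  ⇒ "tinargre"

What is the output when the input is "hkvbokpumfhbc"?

In each case the input is transformed by: move the last character to the front, then reverse the string.
Starting from "hkvbokpumfhbc": after the first operation, "chkvbokpumfhb"; after the second, "bhfmupkobvkhc".

bhfmupkobvkhc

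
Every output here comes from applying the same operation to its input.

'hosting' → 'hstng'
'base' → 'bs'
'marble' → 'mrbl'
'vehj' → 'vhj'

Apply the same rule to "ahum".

hm

Rule — remove every vowel.
So "ahum" becomes "hm".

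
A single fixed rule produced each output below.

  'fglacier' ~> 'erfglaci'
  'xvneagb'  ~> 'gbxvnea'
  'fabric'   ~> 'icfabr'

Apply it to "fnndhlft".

ftfnndhl

Rule — move the last 2 characters to the front (rotate right by 2).
So "fnndhlft" becomes "ftfnndhl".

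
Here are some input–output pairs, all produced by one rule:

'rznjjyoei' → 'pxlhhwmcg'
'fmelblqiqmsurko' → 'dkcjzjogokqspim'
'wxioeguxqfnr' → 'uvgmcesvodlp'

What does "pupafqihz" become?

nsnydogfx

The transformation: shift every letter 2 places backward in the alphabet (wrapping around).
Applying that to "pupafqihz" gives "nsnydogfx".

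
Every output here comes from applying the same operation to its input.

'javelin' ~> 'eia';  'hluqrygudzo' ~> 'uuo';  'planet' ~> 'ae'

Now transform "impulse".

The transformation: move the first 2 characters to the end (rotate left by 2), then keep only the vowels.
For "impulse" the result is "uei".
(Check on "hluqrygudzo": → "uqrygudzohl" → "uuo" ✓)

uei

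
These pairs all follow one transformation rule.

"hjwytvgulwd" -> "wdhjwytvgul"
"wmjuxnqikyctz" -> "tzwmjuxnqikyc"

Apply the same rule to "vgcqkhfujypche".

hevgcqkhfujypc

Each output is the input with this applied: move the last 2 characters to the front (rotate right by 2).
Applying that to "vgcqkhfujypche" gives "hevgcqkhfujypc".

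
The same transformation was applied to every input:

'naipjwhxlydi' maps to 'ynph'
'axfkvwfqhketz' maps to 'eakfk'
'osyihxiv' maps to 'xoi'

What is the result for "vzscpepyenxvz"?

xvcpn

The rule is to move the last 3 characters to the front (rotate right by 3), then keep one character in every 3, starting at position 1 (positions 1st, 4th, 7th, ...).
Applying both steps to "vzscpepyenxvz": "xvzvzscpepyen", then "xvcpn".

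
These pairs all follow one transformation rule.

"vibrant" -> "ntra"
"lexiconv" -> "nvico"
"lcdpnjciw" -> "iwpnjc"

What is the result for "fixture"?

Rule — delete the first 3 characters, then move the last 2 characters to the front (rotate right by 2).
On "fixture": the first step gives "ture", and the second then gives "retu".

retu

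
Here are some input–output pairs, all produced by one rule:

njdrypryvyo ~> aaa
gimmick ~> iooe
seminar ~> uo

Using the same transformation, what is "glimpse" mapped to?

What's happening: shift every letter 2 places forward in the alphabet (wrapping around), then keep only the vowels.
For "glimpse", step one produces "inkorug"; step two turns that into "iou".

iou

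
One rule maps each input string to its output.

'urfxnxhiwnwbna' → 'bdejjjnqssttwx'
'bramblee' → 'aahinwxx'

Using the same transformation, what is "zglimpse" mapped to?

Looking at the pairs, the operation is to shift every letter 4 places backward in the alphabet (wrapping around), then sort the characters into alphabetical order.
Applying both steps to "zglimpse": "vcheiloa", then "acehilov".

acehilov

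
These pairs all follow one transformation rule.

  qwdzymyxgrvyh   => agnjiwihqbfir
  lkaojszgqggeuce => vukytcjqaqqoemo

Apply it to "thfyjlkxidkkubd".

drpitvuhsnuueln

Looking at the pairs, the operation is to shift every letter 10 places forward in the alphabet (wrapping around).
On "thfyjlkxidkkubd" that produces "drpitvuhsnuueln".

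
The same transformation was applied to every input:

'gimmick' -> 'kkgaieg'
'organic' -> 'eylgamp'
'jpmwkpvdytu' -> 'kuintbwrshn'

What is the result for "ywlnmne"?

jlklcwu

The pattern: move the first 2 characters to the end (rotate left by 2), then shift every letter 2 places backward in the alphabet (wrapping around).
Starting from "ywlnmne": after the first operation, "lnmneyw"; after the second, "jlklcwu".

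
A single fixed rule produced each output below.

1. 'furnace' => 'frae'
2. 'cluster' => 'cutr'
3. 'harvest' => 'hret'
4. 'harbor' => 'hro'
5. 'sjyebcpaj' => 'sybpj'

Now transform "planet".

pae

The rule is to keep every other character starting from the first (positions 1st, 3rd, 5th, ...).
Doing the same to "planet": "pae".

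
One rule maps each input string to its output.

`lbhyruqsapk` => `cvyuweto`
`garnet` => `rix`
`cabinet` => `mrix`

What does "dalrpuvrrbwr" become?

vtyzvvfav

In each case the input is transformed by: delete the first 3 characters, then shift every letter 4 places forward in the alphabet (wrapping around).
"dalrpuvrrbwr" → "rpuvrrbwr" → "vtyzvvfav".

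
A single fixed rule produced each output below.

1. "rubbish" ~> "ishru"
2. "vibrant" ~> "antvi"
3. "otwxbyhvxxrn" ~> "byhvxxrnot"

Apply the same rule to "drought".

ghtdr

Each output is the input with this applied: move the first 2 characters to the end (rotate left by 2), then delete the first 2 characters.
Starting from "drought": after the first operation, "oughtdr"; after the second, "ghtdr".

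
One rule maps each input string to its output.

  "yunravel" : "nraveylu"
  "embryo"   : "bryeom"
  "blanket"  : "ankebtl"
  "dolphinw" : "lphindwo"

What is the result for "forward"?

rwarfdo

What's happening: swap the first and last characters, then move the first 2 characters to the end (rotate left by 2).
For "forward", step one produces "dorwarf"; step two turns that into "rwarfdo".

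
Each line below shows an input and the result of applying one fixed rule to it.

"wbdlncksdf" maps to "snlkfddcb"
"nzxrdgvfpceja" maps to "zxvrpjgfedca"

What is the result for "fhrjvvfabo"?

Each output is the input with this applied: delete the first character, then sort the characters into reverse alphabetical order.
On "fhrjvvfabo" that produces "vvrojhfba".

vvrojhfba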